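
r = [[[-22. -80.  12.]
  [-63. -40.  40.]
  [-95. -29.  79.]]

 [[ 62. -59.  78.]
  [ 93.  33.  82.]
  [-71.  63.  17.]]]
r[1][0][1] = -59.0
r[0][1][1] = -40.0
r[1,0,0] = 62.0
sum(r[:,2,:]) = -36.0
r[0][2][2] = 79.0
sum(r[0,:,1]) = -149.0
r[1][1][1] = 33.0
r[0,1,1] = -40.0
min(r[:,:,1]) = -80.0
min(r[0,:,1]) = -80.0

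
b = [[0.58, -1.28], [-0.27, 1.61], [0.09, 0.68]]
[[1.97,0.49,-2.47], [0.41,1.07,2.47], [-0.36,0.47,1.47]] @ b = [[0.79, -3.41],[0.17, 2.88],[-0.20, 2.22]]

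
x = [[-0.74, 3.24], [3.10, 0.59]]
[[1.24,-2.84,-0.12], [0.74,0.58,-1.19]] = x@[[0.16, 0.34, -0.36], [0.42, -0.80, -0.12]]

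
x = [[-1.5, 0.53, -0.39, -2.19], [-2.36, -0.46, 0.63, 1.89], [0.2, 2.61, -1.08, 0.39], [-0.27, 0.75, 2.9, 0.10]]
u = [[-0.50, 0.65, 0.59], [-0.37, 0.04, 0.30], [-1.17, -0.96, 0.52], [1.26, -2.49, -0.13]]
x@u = [[-1.75, 4.87, -0.64], [2.99, -6.86, -1.45], [0.69, 0.30, 0.29], [-3.41, -3.18, 1.56]]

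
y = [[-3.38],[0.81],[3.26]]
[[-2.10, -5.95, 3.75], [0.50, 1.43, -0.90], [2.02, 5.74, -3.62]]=y @ [[0.62, 1.76, -1.11]]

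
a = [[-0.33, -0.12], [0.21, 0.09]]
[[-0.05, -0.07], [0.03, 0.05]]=a@[[0.16, -0.04], [-0.04, 0.70]]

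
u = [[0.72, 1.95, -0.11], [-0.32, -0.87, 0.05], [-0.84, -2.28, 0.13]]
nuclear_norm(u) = 3.34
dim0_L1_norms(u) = [1.88, 5.1, 0.29]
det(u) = -0.00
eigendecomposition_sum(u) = [[0.51, 1.53, -0.13], [-0.23, -0.69, 0.06], [-0.6, -1.80, 0.15]] + [[0.21, 0.42, 0.02],[-0.09, -0.18, -0.01],[-0.24, -0.48, -0.02]] + [[-0.00, 0.0, -0.00], [0.0, -0.0, 0.0], [0.00, -0.00, 0.0]]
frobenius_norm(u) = 3.33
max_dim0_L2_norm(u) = 3.12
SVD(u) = [[-0.62, -0.73, 0.27],  [0.28, -0.53, -0.8],  [0.73, -0.43, 0.53]] @ diag([3.3340211404027964, 0.0017422247934161675, 2.0774070776116663e-17]) @ [[-0.35, -0.94, 0.05], [-0.74, 0.24, -0.63], [0.58, -0.26, -0.77]]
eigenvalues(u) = [-0.03, 0.01, 0.0]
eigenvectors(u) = [[-0.62, 0.63, -0.58], [0.28, -0.27, 0.26], [0.73, -0.72, 0.77]]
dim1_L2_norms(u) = [2.08, 0.93, 2.43]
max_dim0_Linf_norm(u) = 2.28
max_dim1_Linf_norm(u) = 2.28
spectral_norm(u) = 3.33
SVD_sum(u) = [[0.72, 1.95, -0.11], [-0.32, -0.87, 0.05], [-0.84, -2.28, 0.13]] + [[0.00, -0.00, 0.00], [0.00, -0.00, 0.00], [0.00, -0.00, 0.0]] + [[0.00, -0.0, -0.00], [-0.00, 0.00, 0.00], [0.00, -0.00, -0.00]]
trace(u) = -0.02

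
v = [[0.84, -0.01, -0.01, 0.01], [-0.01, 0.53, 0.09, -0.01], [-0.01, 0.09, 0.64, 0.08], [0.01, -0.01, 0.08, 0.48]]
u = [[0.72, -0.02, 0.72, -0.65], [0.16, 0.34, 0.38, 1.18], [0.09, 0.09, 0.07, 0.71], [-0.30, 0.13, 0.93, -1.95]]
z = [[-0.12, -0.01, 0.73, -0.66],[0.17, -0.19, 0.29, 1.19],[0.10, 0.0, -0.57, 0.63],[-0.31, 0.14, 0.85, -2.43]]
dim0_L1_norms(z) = [0.7, 0.34, 2.44, 4.91]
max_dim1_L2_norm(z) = 2.6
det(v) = 0.13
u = z + v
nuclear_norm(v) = 2.49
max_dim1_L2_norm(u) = 2.19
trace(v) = 2.49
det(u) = -0.07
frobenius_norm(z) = 3.17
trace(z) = -3.31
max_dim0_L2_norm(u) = 2.47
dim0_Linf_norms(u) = [0.72, 0.34, 0.93, 1.95]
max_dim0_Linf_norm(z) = 2.43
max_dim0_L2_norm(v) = 0.84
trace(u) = -0.82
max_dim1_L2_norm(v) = 0.84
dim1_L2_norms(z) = [0.99, 1.25, 0.86, 2.6]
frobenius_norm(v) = 1.29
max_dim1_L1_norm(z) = 3.73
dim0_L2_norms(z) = [0.39, 0.24, 1.29, 2.86]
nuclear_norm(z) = 3.98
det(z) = 0.00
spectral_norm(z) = 3.04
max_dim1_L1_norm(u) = 3.31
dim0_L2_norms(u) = [0.8, 0.38, 1.24, 2.47]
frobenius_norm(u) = 2.90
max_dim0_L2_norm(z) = 2.86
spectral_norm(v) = 0.84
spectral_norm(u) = 2.60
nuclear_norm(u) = 4.41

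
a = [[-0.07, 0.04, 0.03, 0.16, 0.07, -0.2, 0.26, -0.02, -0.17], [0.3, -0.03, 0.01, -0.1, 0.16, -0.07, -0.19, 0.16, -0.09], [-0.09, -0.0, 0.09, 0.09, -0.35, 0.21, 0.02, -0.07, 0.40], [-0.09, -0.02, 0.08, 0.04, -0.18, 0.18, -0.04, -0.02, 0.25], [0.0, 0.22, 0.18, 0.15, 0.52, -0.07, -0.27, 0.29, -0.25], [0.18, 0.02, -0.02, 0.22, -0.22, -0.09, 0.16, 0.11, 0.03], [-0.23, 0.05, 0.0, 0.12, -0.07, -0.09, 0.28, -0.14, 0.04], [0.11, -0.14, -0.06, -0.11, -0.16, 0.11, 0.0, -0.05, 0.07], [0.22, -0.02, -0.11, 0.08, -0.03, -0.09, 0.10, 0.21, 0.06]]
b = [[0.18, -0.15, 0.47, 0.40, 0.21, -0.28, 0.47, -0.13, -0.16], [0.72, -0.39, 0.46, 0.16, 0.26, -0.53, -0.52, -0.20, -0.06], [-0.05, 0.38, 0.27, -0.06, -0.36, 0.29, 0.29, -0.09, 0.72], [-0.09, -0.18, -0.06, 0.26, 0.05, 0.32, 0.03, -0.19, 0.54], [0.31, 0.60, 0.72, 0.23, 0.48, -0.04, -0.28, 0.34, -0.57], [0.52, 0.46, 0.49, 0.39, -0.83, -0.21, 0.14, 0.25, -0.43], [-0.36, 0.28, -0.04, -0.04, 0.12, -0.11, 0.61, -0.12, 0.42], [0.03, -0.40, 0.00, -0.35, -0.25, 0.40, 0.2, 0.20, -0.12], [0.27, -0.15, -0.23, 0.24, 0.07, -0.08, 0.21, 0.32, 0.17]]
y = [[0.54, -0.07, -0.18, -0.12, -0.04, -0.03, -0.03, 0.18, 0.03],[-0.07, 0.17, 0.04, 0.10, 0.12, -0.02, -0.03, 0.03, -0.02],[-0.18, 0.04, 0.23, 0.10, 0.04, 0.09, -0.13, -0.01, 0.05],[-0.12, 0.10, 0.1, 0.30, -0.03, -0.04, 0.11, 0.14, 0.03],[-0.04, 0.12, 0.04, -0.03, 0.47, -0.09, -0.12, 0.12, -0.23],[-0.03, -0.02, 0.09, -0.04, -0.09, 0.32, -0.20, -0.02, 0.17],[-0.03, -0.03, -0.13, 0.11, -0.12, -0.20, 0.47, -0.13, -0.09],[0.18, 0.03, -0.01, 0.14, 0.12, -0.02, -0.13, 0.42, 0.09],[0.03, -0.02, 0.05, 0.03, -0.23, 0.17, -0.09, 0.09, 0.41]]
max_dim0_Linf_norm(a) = 0.52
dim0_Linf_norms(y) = [0.54, 0.17, 0.23, 0.3, 0.47, 0.32, 0.47, 0.42, 0.41]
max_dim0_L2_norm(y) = 0.62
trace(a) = 0.75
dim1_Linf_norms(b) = [0.47, 0.72, 0.72, 0.54, 0.72, 0.83, 0.61, 0.4, 0.32]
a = b @ y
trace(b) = 1.57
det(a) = -0.00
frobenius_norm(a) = 1.44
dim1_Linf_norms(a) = [0.26, 0.3, 0.4, 0.25, 0.52, 0.22, 0.28, 0.16, 0.22]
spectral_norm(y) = 0.81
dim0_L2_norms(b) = [1.06, 1.09, 1.15, 0.8, 1.12, 0.88, 1.06, 0.66, 1.25]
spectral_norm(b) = 1.90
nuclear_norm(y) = 3.34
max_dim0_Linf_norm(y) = 0.54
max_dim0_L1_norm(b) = 3.19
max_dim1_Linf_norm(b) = 0.83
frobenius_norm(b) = 3.07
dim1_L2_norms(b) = [0.91, 1.25, 1.02, 0.74, 1.33, 1.37, 0.89, 0.77, 0.63]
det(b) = 0.00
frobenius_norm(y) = 1.46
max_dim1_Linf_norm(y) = 0.54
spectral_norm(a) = 1.03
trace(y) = 3.33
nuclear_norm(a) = 3.05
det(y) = -0.00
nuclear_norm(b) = 7.91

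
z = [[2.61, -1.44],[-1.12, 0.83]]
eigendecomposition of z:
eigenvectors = [[0.91, 0.51], [-0.42, 0.86]]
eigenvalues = [3.27, 0.17]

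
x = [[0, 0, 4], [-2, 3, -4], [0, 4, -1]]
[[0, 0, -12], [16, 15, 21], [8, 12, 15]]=x @ [[-5, -3, 0], [2, 3, 3], [0, 0, -3]]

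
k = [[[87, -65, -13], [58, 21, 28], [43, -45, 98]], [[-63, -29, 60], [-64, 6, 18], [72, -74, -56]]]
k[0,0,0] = 87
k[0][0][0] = 87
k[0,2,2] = 98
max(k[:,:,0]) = 87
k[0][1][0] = 58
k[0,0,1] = -65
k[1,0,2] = 60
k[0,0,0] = 87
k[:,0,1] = [-65, -29]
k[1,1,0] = -64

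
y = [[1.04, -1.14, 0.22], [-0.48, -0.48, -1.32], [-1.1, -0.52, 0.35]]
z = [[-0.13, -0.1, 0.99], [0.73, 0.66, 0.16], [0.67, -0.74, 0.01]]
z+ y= [[0.91, -1.24, 1.21], [0.25, 0.18, -1.16], [-0.43, -1.26, 0.36]]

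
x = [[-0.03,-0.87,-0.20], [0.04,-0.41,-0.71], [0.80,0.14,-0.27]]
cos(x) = [[1.08, -0.2, -0.34], [0.29, 0.96, -0.26], [0.14, 0.40, 1.07]]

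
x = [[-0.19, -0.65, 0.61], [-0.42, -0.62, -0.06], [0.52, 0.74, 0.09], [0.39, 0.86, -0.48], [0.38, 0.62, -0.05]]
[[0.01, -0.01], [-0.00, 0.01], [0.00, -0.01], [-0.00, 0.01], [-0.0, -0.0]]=x @[[0.0, -0.01], [0.0, -0.0], [0.01, -0.02]]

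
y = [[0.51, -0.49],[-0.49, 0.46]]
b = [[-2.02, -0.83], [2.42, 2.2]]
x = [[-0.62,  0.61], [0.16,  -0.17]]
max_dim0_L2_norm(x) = 0.64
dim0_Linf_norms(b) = [2.42, 2.2]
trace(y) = 0.97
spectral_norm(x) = 0.90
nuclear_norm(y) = 0.98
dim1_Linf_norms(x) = [0.62, 0.17]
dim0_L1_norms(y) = [1.0, 0.95]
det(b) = -2.44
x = b @ y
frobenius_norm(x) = 0.90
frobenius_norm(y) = 0.98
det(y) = -0.01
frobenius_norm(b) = 3.93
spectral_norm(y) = 0.98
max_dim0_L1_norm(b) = 4.44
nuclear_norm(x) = 0.91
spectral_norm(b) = 3.88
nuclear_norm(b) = 4.51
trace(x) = -0.79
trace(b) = 0.18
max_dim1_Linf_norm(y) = 0.51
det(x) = 0.01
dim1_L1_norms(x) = [1.23, 0.33]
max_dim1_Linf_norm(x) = 0.62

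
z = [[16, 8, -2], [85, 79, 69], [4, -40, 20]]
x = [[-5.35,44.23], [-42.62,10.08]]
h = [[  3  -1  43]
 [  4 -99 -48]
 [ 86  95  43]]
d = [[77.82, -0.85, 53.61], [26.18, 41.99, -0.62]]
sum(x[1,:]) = -32.54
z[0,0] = 16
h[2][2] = 43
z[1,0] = 85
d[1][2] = -0.62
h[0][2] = 43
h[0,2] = 43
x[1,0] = -42.62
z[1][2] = 69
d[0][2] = 53.61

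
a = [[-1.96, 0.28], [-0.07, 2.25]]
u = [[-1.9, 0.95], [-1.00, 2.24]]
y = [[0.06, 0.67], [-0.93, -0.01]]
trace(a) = 0.29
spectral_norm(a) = 2.33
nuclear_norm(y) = 1.60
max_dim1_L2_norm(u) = 2.45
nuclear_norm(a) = 4.22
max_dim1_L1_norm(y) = 0.94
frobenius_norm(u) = 3.25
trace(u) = 0.34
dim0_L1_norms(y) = [0.99, 0.68]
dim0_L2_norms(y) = [0.93, 0.67]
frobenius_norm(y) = 1.15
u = a + y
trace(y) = 0.05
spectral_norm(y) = 0.94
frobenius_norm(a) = 3.00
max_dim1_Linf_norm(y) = 0.93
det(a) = -4.39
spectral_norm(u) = 3.06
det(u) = -3.31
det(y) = 0.62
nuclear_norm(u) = 4.14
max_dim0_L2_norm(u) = 2.43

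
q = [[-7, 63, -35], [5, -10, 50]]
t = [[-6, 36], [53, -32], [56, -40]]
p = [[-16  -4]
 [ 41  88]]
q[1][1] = -10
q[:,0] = [-7, 5]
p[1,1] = 88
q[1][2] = 50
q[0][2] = -35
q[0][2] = -35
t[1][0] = 53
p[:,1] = [-4, 88]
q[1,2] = 50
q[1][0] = 5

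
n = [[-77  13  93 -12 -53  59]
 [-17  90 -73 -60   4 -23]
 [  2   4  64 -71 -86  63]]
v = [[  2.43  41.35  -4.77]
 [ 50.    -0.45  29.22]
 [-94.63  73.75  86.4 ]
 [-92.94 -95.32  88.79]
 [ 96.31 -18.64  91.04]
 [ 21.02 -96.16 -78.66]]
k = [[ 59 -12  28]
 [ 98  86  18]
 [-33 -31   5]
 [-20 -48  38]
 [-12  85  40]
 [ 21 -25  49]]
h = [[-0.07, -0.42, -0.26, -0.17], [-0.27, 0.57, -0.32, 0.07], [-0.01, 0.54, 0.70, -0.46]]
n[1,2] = -73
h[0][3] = -0.171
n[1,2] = -73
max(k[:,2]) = 49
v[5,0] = 21.02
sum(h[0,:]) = -0.92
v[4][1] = -18.64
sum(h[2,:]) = 0.7610000000000001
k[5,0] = 21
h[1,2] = -0.32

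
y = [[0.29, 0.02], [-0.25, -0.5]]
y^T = [[0.29, -0.25], [0.02, -0.5]]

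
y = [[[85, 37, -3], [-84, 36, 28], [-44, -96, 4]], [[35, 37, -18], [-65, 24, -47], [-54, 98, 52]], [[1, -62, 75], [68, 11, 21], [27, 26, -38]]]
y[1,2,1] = 98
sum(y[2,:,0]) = 96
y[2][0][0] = 1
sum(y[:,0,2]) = 54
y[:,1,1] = [36, 24, 11]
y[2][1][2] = 21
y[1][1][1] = 24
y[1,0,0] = 35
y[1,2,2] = 52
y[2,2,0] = 27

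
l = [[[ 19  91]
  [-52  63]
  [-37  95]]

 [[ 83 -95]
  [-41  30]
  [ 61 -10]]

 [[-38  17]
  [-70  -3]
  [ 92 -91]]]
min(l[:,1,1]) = -3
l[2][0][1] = 17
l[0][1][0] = -52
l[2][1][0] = -70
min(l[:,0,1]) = -95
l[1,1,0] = -41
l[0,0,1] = 91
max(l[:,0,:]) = 91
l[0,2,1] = 95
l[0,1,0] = -52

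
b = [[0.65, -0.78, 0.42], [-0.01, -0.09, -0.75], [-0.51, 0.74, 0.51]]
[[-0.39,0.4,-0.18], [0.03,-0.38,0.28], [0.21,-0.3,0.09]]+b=[[0.26, -0.38, 0.24],[0.02, -0.47, -0.47],[-0.30, 0.44, 0.6]]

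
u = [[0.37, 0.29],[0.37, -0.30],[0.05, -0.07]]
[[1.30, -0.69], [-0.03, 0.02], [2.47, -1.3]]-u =[[0.93, -0.98], [-0.4, 0.32], [2.42, -1.23]]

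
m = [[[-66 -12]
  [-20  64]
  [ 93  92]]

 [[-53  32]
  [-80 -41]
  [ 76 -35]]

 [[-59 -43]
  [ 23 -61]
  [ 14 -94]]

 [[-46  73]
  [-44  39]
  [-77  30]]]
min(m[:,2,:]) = -94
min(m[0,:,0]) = -66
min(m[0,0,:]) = -66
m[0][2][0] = 93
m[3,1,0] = -44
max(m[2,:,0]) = 23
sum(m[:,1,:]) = -120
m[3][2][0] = -77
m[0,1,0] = -20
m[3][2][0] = -77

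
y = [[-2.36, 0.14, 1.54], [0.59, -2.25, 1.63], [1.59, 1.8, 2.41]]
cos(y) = [[-0.96, -0.11, 0.03], [0.03, -0.95, -0.01], [-0.01, 0.03, -0.97]]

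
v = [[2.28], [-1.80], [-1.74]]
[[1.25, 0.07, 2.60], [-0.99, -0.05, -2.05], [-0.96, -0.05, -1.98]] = v @ [[0.55, 0.03, 1.14]]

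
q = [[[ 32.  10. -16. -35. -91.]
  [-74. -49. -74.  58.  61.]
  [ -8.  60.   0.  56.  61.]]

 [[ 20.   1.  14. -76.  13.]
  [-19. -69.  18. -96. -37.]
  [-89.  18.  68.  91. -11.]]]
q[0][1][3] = 58.0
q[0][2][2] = 0.0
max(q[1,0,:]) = 20.0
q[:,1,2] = [-74.0, 18.0]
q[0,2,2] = 0.0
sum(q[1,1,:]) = -203.0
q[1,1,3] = -96.0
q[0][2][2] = 0.0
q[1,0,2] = 14.0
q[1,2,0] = -89.0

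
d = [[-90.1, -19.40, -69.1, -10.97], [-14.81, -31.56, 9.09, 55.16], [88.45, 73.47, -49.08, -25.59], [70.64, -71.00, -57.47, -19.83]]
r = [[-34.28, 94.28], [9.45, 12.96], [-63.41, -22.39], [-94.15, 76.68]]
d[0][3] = -10.97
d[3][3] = -19.83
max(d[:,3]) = 55.16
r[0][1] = 94.28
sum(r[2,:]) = -85.8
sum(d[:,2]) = -166.56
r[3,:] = [-94.15, 76.68]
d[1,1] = -31.56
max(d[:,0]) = 88.45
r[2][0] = -63.41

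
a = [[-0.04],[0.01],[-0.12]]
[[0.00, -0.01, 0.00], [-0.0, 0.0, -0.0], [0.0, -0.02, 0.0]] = a @ [[-0.01, 0.19, -0.03]]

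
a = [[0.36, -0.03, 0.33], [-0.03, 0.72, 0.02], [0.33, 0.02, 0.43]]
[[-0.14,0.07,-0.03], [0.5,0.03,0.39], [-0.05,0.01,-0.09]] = a @ [[-0.66, 0.61, 0.62], [0.65, 0.08, 0.59], [0.36, -0.45, -0.71]]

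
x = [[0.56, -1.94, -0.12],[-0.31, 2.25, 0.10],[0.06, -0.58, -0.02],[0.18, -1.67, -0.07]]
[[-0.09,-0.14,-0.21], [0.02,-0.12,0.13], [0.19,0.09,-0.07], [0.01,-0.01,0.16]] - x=[[-0.65, 1.8, -0.09], [0.33, -2.37, 0.03], [0.13, 0.67, -0.05], [-0.17, 1.66, 0.23]]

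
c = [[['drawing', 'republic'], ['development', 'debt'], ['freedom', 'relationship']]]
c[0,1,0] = 'development'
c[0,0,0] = 'drawing'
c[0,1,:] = ['development', 'debt']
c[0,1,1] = 'debt'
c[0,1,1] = 'debt'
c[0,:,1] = ['republic', 'debt', 'relationship']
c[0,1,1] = 'debt'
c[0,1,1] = 'debt'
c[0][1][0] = 'development'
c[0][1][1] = 'debt'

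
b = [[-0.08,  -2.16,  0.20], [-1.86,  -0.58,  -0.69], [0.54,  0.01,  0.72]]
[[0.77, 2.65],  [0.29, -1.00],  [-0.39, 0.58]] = b @ [[0.24, 0.86], [-0.43, -1.24], [-0.71, 0.18]]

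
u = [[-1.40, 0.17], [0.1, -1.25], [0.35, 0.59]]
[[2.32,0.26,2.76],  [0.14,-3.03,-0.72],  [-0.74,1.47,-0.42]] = u@[[-1.69,0.11,-1.92], [-0.25,2.43,0.42]]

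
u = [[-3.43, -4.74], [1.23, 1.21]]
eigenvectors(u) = [[-0.89+0.00j,(-0.89-0j)], [(0.44+0.13j),(0.44-0.13j)]]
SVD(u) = [[-0.96,0.28],[0.28,0.96]] @ diag([6.093726463544902, 0.27567696220856497]) @ [[0.60, 0.8],[0.80, -0.60]]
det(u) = 1.68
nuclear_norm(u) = 6.37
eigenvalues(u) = [(-1.11+0.67j), (-1.11-0.67j)]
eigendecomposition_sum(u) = [[-1.71-1.59j, -2.37-3.93j], [0.61+1.02j, (0.6+2.26j)]] + [[(-1.72+1.59j), (-2.37+3.93j)], [(0.62-1.02j), 0.61-2.26j]]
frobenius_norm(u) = 6.10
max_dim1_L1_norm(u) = 8.17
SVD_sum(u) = [[-3.49, -4.69], [1.02, 1.37]] + [[0.06, -0.05], [0.21, -0.16]]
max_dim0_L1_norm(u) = 5.95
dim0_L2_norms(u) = [3.64, 4.89]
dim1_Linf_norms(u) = [4.74, 1.23]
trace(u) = -2.22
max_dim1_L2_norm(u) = 5.85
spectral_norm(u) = 6.09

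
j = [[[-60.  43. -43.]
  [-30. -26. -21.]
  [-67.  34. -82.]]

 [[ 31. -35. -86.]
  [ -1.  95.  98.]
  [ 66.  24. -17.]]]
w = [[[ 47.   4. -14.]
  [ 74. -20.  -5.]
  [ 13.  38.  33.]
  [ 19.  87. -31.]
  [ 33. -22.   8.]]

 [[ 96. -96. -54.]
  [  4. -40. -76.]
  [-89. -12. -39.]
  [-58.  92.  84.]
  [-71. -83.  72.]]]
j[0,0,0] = -60.0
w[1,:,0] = [96.0, 4.0, -89.0, -58.0, -71.0]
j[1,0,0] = 31.0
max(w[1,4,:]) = 72.0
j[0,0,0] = -60.0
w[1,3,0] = -58.0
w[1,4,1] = -83.0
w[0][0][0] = 47.0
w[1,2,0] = -89.0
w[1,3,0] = -58.0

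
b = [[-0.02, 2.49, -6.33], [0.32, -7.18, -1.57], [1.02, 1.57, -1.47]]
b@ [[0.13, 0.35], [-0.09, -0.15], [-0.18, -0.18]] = [[0.91,0.76], [0.97,1.47], [0.26,0.39]]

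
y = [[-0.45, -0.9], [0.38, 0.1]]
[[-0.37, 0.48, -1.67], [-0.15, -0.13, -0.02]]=y@[[-0.57, -0.22, -0.63], [0.7, -0.42, 2.17]]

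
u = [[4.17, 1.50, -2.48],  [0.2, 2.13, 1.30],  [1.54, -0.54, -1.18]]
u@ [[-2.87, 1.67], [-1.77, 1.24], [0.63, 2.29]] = [[-16.19, 3.14], [-3.53, 5.95], [-4.21, -0.80]]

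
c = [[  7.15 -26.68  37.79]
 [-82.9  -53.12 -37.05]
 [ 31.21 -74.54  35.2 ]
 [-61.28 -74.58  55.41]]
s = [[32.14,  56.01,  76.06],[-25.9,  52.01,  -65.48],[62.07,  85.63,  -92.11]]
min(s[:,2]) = -92.11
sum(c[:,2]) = 91.35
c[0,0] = 7.15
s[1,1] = 52.01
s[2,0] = 62.07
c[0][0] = 7.15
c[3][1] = -74.58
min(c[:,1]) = -74.58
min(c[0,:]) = -26.68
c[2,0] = 31.21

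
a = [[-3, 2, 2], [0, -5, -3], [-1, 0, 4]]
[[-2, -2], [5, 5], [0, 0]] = a @ [[0, 0], [-1, -1], [0, 0]]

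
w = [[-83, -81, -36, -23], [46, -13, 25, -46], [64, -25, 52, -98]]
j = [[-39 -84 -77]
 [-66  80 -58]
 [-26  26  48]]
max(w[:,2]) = 52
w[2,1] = -25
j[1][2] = -58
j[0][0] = -39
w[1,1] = -13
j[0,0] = -39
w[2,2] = 52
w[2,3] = -98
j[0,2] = -77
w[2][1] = -25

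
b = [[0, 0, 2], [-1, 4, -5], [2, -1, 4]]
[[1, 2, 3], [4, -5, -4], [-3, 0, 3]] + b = [[1, 2, 5], [3, -1, -9], [-1, -1, 7]]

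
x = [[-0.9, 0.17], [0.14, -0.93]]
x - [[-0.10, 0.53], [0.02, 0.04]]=[[-0.8, -0.36], [0.12, -0.97]]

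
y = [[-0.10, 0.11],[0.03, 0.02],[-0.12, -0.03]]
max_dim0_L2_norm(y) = 0.16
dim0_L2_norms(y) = [0.16, 0.12]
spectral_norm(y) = 0.17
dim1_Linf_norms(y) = [0.11, 0.03, 0.12]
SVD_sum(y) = [[-0.12,  0.06], [0.02,  -0.01], [-0.09,  0.04]] + [[0.02, 0.05],[0.01, 0.03],[-0.03, -0.07]]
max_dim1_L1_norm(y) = 0.21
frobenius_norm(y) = 0.20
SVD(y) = [[-0.81, -0.58], [0.11, -0.30], [-0.58, 0.76]] @ diag([0.1684803369560509, 0.10155971671472676]) @ [[0.91, -0.41], [-0.41, -0.91]]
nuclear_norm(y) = 0.27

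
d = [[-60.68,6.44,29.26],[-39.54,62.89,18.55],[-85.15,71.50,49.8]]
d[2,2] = 49.8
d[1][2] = 18.55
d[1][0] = -39.54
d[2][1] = 71.5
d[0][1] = 6.44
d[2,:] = [-85.15, 71.5, 49.8]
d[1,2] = 18.55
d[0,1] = 6.44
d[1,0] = -39.54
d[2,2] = 49.8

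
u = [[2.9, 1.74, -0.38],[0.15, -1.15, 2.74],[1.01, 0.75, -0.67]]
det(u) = 0.781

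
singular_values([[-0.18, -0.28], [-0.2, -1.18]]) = [1.24, 0.13]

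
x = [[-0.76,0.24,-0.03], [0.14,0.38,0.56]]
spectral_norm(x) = 0.80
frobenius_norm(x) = 1.06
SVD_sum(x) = [[-0.76, 0.16, -0.13], [0.15, -0.03, 0.03]] + [[-0.00, 0.08, 0.1], [-0.01, 0.41, 0.53]]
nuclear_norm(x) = 1.49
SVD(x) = [[-0.98,0.19], [0.19,0.98]] @ diag([0.8014466503107401, 0.686573569769252]) @ [[0.96, -0.2, 0.17], [-0.01, 0.61, 0.79]]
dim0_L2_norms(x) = [0.77, 0.45, 0.56]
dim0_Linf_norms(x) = [0.76, 0.38, 0.56]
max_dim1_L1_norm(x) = 1.08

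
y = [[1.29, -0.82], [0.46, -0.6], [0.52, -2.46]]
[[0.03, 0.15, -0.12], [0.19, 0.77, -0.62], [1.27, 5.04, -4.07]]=y@[[-0.35, -1.37, 1.11], [-0.59, -2.34, 1.89]]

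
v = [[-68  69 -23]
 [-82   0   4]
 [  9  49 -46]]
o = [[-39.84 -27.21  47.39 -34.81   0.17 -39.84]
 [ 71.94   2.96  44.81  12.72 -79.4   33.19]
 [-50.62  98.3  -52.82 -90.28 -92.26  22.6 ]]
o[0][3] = -34.81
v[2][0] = 9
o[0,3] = -34.81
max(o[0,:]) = 47.39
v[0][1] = 69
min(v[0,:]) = -68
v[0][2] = -23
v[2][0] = 9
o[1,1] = 2.96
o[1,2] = 44.81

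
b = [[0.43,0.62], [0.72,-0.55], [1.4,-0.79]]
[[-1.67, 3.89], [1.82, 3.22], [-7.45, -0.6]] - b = [[-2.10, 3.27], [1.1, 3.77], [-8.85, 0.19]]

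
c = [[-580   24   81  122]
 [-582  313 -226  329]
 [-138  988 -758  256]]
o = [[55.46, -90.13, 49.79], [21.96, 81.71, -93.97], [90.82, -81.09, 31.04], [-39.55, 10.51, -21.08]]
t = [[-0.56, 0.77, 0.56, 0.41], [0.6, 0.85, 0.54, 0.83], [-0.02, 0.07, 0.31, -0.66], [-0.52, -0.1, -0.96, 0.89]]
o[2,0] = 90.82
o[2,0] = 90.82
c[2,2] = -758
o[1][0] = 21.96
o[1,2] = -93.97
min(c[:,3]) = 122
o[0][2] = 49.79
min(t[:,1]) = -0.095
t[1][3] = 0.828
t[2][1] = 0.07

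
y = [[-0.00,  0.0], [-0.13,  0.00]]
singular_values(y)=[0.13, 0.0]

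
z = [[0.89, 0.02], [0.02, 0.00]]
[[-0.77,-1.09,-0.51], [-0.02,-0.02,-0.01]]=z@ [[-0.88,-1.23,-0.61], [0.52,0.21,1.52]]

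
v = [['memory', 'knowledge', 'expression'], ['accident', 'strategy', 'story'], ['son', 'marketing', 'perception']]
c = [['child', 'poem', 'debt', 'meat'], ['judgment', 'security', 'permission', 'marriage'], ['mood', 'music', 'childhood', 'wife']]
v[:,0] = ['memory', 'accident', 'son']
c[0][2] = 'debt'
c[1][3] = 'marriage'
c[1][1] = 'security'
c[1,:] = ['judgment', 'security', 'permission', 'marriage']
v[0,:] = ['memory', 'knowledge', 'expression']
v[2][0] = 'son'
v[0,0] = 'memory'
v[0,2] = 'expression'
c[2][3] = 'wife'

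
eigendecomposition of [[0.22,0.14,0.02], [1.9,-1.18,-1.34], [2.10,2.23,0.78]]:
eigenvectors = [[(0.25+0j),(-0.05-0.01j),(-0.05+0.01j)], [-0.52+0.00j,0.36-0.46j,0.36+0.46j], [(0.81+0j),(-0.81+0j),(-0.81-0j)]]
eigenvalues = [(-0.01+0j), (-0.09+1.29j), (-0.09-1.29j)]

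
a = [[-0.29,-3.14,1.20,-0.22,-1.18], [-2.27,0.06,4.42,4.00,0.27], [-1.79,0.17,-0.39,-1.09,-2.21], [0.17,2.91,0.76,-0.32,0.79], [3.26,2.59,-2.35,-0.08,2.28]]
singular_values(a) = [7.6, 5.53, 3.29, 1.25, 0.52]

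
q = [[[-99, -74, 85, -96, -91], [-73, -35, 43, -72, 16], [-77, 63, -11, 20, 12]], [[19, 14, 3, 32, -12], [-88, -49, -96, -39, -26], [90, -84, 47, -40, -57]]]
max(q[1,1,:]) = -26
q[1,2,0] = 90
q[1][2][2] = 47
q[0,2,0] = -77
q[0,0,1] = -74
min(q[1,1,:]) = -96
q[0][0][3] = -96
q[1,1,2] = -96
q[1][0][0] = 19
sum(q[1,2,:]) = -44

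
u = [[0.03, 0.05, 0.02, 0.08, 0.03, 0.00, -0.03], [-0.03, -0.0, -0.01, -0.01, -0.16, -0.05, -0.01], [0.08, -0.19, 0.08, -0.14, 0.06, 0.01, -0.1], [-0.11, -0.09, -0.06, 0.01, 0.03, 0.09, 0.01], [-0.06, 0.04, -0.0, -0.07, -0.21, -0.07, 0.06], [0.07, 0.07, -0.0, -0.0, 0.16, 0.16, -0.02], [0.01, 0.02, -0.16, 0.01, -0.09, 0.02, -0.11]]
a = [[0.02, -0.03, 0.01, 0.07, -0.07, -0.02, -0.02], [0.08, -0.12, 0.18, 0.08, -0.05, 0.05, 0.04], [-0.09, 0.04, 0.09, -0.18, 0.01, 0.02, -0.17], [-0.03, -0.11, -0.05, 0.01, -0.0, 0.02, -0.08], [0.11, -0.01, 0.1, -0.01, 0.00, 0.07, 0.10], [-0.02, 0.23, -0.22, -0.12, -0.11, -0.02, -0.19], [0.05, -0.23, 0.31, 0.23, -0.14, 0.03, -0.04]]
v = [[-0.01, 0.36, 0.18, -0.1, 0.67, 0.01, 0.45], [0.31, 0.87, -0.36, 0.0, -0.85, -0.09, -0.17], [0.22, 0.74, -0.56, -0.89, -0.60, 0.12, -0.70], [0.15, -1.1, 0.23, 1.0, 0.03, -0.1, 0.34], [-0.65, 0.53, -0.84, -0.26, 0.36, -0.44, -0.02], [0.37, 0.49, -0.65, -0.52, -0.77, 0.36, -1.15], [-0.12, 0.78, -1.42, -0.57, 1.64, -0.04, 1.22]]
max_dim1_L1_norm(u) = 0.66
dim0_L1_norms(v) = [1.83, 4.87, 4.24, 3.34, 4.92, 1.16, 4.05]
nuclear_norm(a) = 1.50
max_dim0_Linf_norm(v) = 1.64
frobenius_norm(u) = 0.57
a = u @ v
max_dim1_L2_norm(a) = 0.48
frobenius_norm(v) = 4.43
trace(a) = -0.06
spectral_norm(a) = 0.64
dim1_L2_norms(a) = [0.11, 0.26, 0.28, 0.15, 0.19, 0.41, 0.48]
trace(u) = -0.04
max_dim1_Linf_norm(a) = 0.31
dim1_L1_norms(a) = [0.24, 0.6, 0.6, 0.3, 0.4, 0.91, 1.03]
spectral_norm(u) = 0.39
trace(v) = 3.24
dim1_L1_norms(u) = [0.24, 0.27, 0.66, 0.4, 0.51, 0.48, 0.42]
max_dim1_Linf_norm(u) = 0.21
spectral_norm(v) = 3.00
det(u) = -0.00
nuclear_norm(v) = 8.89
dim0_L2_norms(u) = [0.17, 0.23, 0.19, 0.18, 0.33, 0.2, 0.16]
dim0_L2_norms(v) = [0.86, 1.94, 1.92, 1.57, 2.22, 0.6, 1.91]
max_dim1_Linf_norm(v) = 1.64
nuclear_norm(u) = 1.25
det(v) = -0.16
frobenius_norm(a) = 0.78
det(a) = 0.00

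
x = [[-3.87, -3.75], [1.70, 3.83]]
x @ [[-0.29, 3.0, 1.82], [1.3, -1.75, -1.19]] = [[-3.75, -5.05, -2.58], [4.49, -1.6, -1.46]]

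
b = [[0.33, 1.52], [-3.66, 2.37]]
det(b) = 6.345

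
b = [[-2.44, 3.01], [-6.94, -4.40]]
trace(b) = -6.84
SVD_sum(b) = [[-0.49, -0.29], [-7.08, -4.17]] + [[-1.95, 3.3],[0.14, -0.23]]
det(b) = 31.63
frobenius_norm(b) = 9.09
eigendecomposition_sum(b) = [[(-1.22+2.61j), (1.5+1.15j)], [(-3.47-2.66j), (-2.2+1.86j)]] + [[(-1.22-2.61j), 1.50-1.15j], [(-3.47+2.66j), (-2.2-1.86j)]]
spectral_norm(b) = 8.23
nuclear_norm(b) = 12.07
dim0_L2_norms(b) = [7.36, 5.33]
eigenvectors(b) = [[-0.12-0.54j, -0.12+0.54j],[(0.84+0j), 0.84-0.00j]]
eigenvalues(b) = [(-3.42+4.46j), (-3.42-4.46j)]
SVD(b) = [[-0.07, -1.0], [-1.0, 0.07]] @ diag([8.232957045089687, 3.841317260225724]) @ [[0.86, 0.51], [0.51, -0.86]]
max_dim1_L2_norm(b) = 8.22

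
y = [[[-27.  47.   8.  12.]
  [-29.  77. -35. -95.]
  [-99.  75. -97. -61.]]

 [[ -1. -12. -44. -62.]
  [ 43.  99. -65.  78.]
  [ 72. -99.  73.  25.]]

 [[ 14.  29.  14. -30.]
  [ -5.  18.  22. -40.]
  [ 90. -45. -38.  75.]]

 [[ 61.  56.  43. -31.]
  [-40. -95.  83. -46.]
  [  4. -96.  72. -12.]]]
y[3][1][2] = 83.0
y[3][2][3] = -12.0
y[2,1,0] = -5.0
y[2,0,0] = 14.0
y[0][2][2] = -97.0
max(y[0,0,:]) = 47.0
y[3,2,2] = 72.0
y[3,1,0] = -40.0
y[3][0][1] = 56.0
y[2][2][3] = 75.0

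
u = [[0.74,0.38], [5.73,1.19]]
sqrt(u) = [[(0.67+0.42j),(0.2-0.09j)],  [(3.01-1.39j),(0.9+0.31j)]]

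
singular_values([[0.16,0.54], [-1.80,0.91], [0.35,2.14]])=[2.44, 1.77]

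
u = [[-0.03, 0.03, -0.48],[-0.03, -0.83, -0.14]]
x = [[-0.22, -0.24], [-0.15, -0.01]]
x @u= [[0.01,  0.19,  0.14], [0.00,  0.00,  0.07]]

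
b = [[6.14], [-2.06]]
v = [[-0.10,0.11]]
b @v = [[-0.61, 0.68], [0.21, -0.23]]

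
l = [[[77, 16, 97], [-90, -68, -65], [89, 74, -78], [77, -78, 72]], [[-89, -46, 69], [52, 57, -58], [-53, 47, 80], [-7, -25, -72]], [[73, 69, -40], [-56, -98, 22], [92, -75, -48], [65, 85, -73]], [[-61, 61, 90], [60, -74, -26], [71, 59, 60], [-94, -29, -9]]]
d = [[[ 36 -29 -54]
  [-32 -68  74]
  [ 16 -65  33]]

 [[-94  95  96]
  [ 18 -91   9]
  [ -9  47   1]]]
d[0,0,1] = -29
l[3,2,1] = 59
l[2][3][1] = 85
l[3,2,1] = 59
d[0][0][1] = -29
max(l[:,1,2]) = 22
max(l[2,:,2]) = 22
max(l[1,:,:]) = 80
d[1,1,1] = -91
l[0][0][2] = 97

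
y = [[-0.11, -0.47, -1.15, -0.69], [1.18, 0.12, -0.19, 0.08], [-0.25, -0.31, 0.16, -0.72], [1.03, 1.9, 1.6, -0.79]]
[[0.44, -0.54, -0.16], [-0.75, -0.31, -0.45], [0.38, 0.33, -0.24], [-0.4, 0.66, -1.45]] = y@[[-0.64, -0.12, -0.40], [0.09, -0.22, -0.26], [-0.13, 0.67, -0.06], [-0.38, -0.17, 0.57]]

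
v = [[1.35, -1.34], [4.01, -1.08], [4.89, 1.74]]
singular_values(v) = [6.48, 2.42]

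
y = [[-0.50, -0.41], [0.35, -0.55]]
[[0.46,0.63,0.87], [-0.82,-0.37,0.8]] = y@ [[-1.41,  -1.19,  -0.36],[0.59,  -0.09,  -1.68]]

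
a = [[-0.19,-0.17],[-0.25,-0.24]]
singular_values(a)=[0.43, 0.01]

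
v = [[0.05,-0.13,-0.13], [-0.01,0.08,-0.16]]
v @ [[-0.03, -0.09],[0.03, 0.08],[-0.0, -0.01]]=[[-0.01, -0.01], [0.0, 0.01]]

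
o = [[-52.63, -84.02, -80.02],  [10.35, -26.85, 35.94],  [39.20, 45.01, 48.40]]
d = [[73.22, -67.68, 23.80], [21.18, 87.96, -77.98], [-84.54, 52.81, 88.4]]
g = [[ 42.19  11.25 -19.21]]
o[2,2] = 48.4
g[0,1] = 11.25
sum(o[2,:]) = 132.61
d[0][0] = 73.22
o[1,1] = -26.85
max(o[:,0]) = 39.2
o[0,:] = [-52.63, -84.02, -80.02]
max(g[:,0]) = 42.19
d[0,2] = 23.8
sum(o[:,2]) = 4.32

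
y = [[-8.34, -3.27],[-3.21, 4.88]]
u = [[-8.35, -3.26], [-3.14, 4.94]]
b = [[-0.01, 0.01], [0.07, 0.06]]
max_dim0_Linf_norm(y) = 8.34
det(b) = -0.00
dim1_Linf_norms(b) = [0.01, 0.07]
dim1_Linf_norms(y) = [8.34, 4.88]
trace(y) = -3.46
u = b + y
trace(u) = -3.41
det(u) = -51.49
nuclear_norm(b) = 0.11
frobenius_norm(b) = 0.09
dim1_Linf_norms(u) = [8.35, 4.94]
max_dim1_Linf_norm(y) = 8.34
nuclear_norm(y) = 14.72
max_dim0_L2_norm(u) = 8.92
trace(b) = 0.05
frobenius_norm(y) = 10.69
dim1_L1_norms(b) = [0.02, 0.13]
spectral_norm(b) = 0.09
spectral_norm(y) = 9.09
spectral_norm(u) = 9.08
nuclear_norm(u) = 14.75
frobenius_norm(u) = 10.71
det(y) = -51.20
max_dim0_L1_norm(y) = 11.55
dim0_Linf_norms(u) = [8.35, 4.94]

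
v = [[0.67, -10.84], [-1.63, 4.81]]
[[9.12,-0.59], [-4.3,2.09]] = v @ [[0.19, -1.37], [-0.83, -0.03]]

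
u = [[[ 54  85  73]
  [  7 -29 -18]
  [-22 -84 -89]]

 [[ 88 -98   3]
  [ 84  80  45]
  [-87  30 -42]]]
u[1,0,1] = -98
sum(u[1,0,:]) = -7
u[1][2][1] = 30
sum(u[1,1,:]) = 209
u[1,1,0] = 84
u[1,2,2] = -42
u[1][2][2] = -42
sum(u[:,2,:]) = -294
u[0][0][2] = 73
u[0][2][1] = -84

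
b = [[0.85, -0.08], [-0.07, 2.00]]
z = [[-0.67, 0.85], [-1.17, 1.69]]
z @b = [[-0.63, 1.75], [-1.11, 3.47]]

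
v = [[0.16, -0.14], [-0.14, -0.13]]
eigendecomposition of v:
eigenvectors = [[0.93, 0.37], [-0.37, 0.93]]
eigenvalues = [0.22, -0.19]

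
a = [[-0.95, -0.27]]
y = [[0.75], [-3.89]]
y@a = [[-0.71, -0.2], [3.7, 1.05]]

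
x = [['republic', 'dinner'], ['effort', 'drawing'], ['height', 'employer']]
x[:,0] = ['republic', 'effort', 'height']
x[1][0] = 'effort'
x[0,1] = 'dinner'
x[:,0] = ['republic', 'effort', 'height']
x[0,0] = 'republic'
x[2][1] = 'employer'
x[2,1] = 'employer'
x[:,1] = ['dinner', 'drawing', 'employer']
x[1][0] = 'effort'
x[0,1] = 'dinner'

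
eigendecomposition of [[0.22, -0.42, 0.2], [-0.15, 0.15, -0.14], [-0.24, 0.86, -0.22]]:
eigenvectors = [[-0.68+0.00j,(-0.44-0.16j),(-0.44+0.16j)], [0j,(0.17+0.18j),0.17-0.18j], [(0.73+0j),0.85+0.00j,(0.85-0j)]]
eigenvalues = [(0.01+0j), (0.07+0.23j), (0.07-0.23j)]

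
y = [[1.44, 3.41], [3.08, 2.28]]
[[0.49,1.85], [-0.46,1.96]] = y@[[-0.37, 0.34], [0.30, 0.40]]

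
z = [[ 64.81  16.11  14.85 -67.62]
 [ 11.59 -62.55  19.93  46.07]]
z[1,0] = 11.59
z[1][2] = 19.93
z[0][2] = 14.85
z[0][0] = 64.81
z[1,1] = -62.55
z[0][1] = 16.11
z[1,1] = -62.55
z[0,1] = 16.11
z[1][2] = 19.93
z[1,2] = 19.93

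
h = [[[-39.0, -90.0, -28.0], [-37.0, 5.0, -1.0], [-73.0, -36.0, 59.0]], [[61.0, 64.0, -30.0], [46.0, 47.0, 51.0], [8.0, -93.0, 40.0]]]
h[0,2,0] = -73.0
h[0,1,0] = -37.0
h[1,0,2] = -30.0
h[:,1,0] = [-37.0, 46.0]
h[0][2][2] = 59.0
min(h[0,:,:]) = -90.0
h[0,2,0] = -73.0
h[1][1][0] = 46.0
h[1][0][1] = 64.0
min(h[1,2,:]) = -93.0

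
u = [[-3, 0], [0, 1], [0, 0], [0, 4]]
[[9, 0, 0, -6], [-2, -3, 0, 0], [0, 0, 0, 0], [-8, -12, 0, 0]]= u@[[-3, 0, 0, 2], [-2, -3, 0, 0]]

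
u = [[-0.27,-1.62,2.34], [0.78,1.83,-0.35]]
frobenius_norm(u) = 3.50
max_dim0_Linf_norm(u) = 2.34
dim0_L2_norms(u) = [0.83, 2.44, 2.37]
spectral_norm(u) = 3.26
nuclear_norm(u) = 4.54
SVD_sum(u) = [[-0.54, -1.99, 1.86], [0.33, 1.22, -1.14]] + [[0.27, 0.37, 0.48], [0.45, 0.61, 0.79]]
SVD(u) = [[-0.85, 0.52], [0.52, 0.85]] @ diag([3.257964704785756, 1.279986711794407]) @ [[0.2, 0.72, -0.67], [0.41, 0.56, 0.72]]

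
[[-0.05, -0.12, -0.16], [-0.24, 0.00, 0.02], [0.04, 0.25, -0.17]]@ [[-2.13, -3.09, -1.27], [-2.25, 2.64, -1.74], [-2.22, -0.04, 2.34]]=[[0.73, -0.16, -0.1], [0.47, 0.74, 0.35], [-0.27, 0.54, -0.88]]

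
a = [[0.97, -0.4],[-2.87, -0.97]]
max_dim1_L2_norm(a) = 3.03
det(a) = -2.09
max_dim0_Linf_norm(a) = 2.87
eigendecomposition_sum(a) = [[1.21, -0.20], [-1.43, 0.24]] + [[-0.24, -0.20], [-1.44, -1.21]]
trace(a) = 0.00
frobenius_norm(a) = 3.21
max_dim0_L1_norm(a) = 3.84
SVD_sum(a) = [[0.80, 0.22], [-2.92, -0.8]] + [[0.17, -0.62], [0.05, -0.17]]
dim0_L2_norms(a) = [3.03, 1.05]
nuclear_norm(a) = 3.80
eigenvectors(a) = [[0.64,0.16], [-0.77,0.99]]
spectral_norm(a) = 3.14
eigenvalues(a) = [1.45, -1.45]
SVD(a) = [[-0.26,0.96],[0.96,0.26]] @ diag([3.136085216396151, 0.6660852163961508]) @ [[-0.96, -0.26], [0.26, -0.96]]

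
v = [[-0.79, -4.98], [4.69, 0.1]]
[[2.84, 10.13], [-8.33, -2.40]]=v @ [[-1.77, -0.47], [-0.29, -1.96]]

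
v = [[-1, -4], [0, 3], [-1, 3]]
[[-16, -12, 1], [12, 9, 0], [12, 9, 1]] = v @[[0, 0, -1], [4, 3, 0]]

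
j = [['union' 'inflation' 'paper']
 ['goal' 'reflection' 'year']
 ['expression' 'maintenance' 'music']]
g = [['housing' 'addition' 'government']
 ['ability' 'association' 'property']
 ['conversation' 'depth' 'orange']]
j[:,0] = ['union', 'goal', 'expression']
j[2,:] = ['expression', 'maintenance', 'music']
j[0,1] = 'inflation'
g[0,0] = 'housing'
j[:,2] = ['paper', 'year', 'music']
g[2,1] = 'depth'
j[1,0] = 'goal'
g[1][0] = 'ability'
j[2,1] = 'maintenance'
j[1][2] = 'year'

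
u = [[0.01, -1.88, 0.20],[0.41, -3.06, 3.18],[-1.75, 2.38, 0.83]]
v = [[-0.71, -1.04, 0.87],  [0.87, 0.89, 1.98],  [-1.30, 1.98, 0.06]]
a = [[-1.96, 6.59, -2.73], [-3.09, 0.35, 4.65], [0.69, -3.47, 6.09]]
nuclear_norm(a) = 17.21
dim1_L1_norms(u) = [2.09, 6.65, 4.96]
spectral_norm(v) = 2.53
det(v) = 7.98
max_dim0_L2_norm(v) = 2.41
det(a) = 80.74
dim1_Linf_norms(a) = [6.59, 4.65, 6.09]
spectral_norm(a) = 9.97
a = v @ u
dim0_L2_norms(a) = [3.72, 7.46, 8.13]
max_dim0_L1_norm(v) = 3.91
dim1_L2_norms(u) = [1.89, 4.43, 3.07]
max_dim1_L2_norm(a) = 7.4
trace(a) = 4.48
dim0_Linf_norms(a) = [3.09, 6.59, 6.09]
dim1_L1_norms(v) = [2.62, 3.74, 3.34]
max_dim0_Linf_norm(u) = 3.18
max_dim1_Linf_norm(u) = 3.18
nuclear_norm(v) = 6.18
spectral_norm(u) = 4.97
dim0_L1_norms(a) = [5.74, 10.41, 13.47]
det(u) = 10.13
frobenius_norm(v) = 3.66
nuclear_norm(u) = 8.44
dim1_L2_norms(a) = [7.4, 5.59, 7.04]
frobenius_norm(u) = 5.71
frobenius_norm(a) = 11.65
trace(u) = -2.22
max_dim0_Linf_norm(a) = 6.59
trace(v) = 0.24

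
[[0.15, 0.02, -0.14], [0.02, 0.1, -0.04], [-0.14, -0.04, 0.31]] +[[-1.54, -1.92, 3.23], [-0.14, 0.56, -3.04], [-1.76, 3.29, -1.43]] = [[-1.39, -1.9, 3.09], [-0.12, 0.66, -3.08], [-1.90, 3.25, -1.12]]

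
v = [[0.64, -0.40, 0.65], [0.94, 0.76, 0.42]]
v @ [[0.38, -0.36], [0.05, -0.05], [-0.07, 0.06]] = [[0.18, -0.17], [0.37, -0.35]]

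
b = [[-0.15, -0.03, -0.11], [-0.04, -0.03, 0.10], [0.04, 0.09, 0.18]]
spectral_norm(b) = 0.27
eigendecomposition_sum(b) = [[-0.15, 0.0, -0.05],[-0.11, 0.0, -0.04],[0.05, -0.00, 0.02]] + [[0.01, -0.01, 0.01], [0.06, -0.06, 0.05], [-0.02, 0.02, -0.02]] + [[-0.0, -0.02, -0.06], [0.01, 0.03, 0.09], [0.01, 0.07, 0.18]]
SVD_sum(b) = [[-0.07, -0.05, -0.14],[0.03, 0.02, 0.05],[0.09, 0.06, 0.17]] + [[-0.07, -0.01, 0.04],[-0.07, -0.01, 0.04],[-0.04, -0.00, 0.02]] + [[-0.01, 0.03, -0.01], [0.01, -0.04, 0.01], [-0.01, 0.03, -0.01]]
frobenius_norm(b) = 0.30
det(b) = 0.00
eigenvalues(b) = [-0.14, -0.07, 0.21]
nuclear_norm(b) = 0.45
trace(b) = 0.00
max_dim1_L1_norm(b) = 0.31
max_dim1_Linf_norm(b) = 0.18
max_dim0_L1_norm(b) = 0.39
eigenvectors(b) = [[0.8,-0.14,-0.30], [0.55,-0.93,0.41], [-0.26,0.35,0.86]]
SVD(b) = [[-0.63, -0.65, 0.42],  [0.22, -0.67, -0.71],  [0.74, -0.35, 0.57]] @ diag([0.2653668004903713, 0.12549690212896006, 0.06269759766958878]) @ [[0.44, 0.3, 0.85], [0.88, 0.06, -0.47], [-0.19, 0.95, -0.24]]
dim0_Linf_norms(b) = [0.15, 0.09, 0.18]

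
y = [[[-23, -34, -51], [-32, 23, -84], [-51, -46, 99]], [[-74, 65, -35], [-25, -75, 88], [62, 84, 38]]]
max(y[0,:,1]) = 23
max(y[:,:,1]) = 84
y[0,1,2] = -84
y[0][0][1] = -34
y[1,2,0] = 62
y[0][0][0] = -23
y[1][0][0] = -74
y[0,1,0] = -32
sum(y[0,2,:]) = 2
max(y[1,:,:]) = 88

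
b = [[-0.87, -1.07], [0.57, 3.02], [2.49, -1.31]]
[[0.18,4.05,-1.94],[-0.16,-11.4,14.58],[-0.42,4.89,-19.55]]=b @ [[-0.18, -0.02, -4.83], [-0.02, -3.77, 5.74]]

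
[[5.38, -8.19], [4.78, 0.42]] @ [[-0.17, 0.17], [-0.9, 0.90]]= [[6.46, -6.46], [-1.19, 1.19]]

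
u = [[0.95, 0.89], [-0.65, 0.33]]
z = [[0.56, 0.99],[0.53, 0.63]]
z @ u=[[-0.11, 0.83], [0.09, 0.68]]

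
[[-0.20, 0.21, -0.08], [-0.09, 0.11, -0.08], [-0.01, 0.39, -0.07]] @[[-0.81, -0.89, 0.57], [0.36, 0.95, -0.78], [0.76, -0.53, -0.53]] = [[0.18, 0.42, -0.24], [0.05, 0.23, -0.09], [0.10, 0.42, -0.27]]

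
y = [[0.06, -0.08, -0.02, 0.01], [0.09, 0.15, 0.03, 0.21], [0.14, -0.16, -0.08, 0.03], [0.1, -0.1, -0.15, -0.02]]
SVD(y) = [[-0.27, -0.14, -0.41, -0.86],[0.46, -0.88, 0.08, -0.04],[-0.62, -0.39, -0.48, 0.49],[-0.58, -0.22, 0.77, -0.15]] @ diag([0.3270617874666404, 0.26029058305342373, 0.08231516578057024, 0.0019007986090056126]) @ [[-0.36, 0.76, 0.47, 0.27],  [-0.63, -0.14, 0.16, -0.75],  [-0.08, 0.54, -0.81, -0.2],  [-0.68, -0.34, -0.3, 0.58]]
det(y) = 0.00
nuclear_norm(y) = 0.67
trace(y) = 0.11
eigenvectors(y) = [[(0.29-0.05j),0.29+0.05j,(0.49+0j),(0.69+0j)], [(-0.02-0.58j),(-0.02+0.58j),(-0.4+0j),0.31+0.00j], [(0.6+0j),0.60-0.00j,(0.75+0j),(0.34+0j)], [0.26+0.40j,0.26-0.40j,(-0.2+0j),-0.56+0.00j]]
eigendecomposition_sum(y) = [[(0.06-0j), -0.02+0.03j, -0.04+0.03j, 0.04+0.03j],[(0.01-0.12j), 0.06+0.04j, 0.04+0.08j, 0.08-0.07j],[(0.12+0.02j), -0.05+0.06j, -0.09+0.04j, (0.07+0.08j)],[(0.04+0.09j), (-0.06-0.01j), -0.06-0.04j, (-0.02+0.08j)]] + [[(0.06+0j), -0.02-0.03j, (-0.04-0.03j), 0.04-0.03j], [0.01+0.12j, (0.06-0.04j), 0.04-0.08j, 0.08+0.07j], [(0.12-0.02j), (-0.05-0.06j), -0.09-0.04j, (0.07-0.08j)], [(0.04-0.09j), (-0.06+0.01j), (-0.06+0.04j), (-0.02-0.08j)]] + [[-0.07+0.00j, (-0.04+0j), (0.06-0j), (-0.07+0j)], [(0.06-0j), 0.03-0.00j, (-0.05+0j), (0.06-0j)], [-0.11+0.00j, -0.07+0.00j, (0.1-0j), -0.11+0.00j], [(0.03-0j), 0.02-0.00j, -0.03+0.00j, (0.03-0j)]] + [[0.01-0.00j,-0j,-0.01+0.00j,0.00-0.00j], [-0j,0.00-0.00j,-0.00+0.00j,-0j], [0.00-0.00j,-0j,(-0+0j),0.00-0.00j], [-0.01+0.00j,-0.00+0.00j,-0j,-0.00+0.00j]]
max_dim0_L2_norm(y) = 0.25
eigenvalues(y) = [(0.01+0.16j), (0.01-0.16j), (0.09+0j), (0.01+0j)]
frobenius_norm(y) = 0.43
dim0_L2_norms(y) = [0.2, 0.25, 0.17, 0.21]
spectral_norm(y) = 0.33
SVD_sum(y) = [[0.03, -0.07, -0.04, -0.02], [-0.05, 0.11, 0.07, 0.04], [0.07, -0.15, -0.1, -0.05], [0.07, -0.14, -0.09, -0.05]] + [[0.02, 0.01, -0.01, 0.03], [0.15, 0.03, -0.04, 0.17], [0.06, 0.01, -0.02, 0.08], [0.04, 0.01, -0.01, 0.04]] + [[0.0,-0.02,0.03,0.01], [-0.00,0.0,-0.01,-0.00], [0.0,-0.02,0.03,0.01], [-0.01,0.03,-0.05,-0.01]] + [[0.0,0.00,0.00,-0.00], [0.00,0.00,0.0,-0.0], [-0.0,-0.0,-0.00,0.00], [0.00,0.0,0.0,-0.00]]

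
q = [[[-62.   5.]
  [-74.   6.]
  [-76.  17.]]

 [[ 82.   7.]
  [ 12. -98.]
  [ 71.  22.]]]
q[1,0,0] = 82.0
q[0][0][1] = 5.0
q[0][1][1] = 6.0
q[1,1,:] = [12.0, -98.0]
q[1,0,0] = 82.0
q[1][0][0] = 82.0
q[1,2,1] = 22.0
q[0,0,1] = 5.0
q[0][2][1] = 17.0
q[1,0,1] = 7.0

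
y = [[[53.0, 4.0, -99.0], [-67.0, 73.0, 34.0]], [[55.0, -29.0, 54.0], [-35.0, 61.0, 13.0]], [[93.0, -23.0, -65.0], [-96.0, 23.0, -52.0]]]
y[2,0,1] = -23.0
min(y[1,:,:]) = -35.0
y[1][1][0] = -35.0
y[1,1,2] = 13.0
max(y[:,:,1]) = 73.0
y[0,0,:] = [53.0, 4.0, -99.0]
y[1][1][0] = -35.0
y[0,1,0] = -67.0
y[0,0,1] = 4.0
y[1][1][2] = 13.0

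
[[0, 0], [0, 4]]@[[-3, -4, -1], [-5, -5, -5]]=[[0, 0, 0], [-20, -20, -20]]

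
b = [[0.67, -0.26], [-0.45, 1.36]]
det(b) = 0.79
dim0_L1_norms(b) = [1.12, 1.62]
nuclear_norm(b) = 2.04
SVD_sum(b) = [[0.23, -0.47], [-0.61, 1.28]] + [[0.44,0.21], [0.16,0.08]]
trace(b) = 2.03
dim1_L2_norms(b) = [0.72, 1.43]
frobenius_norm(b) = 1.60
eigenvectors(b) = [[-0.88, 0.3], [-0.48, -0.95]]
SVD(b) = [[-0.35,  0.94], [0.94,  0.35]] @ diag([1.5144613705271437, 0.5244108667648354]) @ [[-0.43,0.9], [0.9,0.43]]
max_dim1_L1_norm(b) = 1.81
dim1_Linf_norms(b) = [0.67, 1.36]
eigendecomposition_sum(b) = [[0.45, 0.14], [0.25, 0.08]] + [[0.22, -0.40],  [-0.7, 1.28]]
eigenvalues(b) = [0.53, 1.5]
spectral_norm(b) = 1.51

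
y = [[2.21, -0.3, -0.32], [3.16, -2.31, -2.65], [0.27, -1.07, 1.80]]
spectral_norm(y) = 5.09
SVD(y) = [[-0.38, 0.27, -0.89],[-0.92, -0.05, 0.38],[0.06, 0.96, 0.27]] @ diag([5.090330751571868, 2.1526305324055492, 1.154649137425386]) @ [[-0.73, 0.43, 0.52], [0.32, -0.46, 0.83], [-0.6, -0.78, -0.2]]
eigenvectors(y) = [[0.07, 0.74, -0.24], [0.97, 0.15, -0.58], [0.23, 0.66, 0.78]]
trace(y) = 1.70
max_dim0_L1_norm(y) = 5.64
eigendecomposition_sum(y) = [[0.13, -0.19, -0.10], [1.69, -2.50, -1.36], [0.39, -0.58, -0.32]] + [[1.61, -0.20, 0.34], [0.31, -0.04, 0.07], [1.42, -0.18, 0.3]] + [[0.47, 0.09, -0.56], [1.16, 0.23, -1.36], [-1.54, -0.31, 1.82]]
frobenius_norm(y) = 5.65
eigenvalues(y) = [-2.69, 1.87, 2.52]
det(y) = -12.65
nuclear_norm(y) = 8.40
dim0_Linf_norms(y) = [3.16, 2.31, 2.65]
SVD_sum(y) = [[1.41, -0.83, -1.01], [3.46, -2.02, -2.47], [-0.21, 0.12, 0.15]] + [[0.19, -0.27, 0.49],[-0.04, 0.05, -0.09],[0.67, -0.95, 1.71]] + [[0.61, 0.79, 0.2], [-0.26, -0.34, -0.09], [-0.19, -0.24, -0.06]]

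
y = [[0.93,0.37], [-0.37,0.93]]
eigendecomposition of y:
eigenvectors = [[(0.71+0j),0.71-0.00j],[0.71j,0.00-0.71j]]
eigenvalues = [(0.93+0.37j), (0.93-0.37j)]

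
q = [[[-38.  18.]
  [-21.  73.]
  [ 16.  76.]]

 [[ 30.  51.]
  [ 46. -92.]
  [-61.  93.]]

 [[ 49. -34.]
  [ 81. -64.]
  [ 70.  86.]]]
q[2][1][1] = -64.0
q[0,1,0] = -21.0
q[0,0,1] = 18.0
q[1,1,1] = -92.0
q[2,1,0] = 81.0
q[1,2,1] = 93.0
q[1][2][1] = 93.0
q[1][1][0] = 46.0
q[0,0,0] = -38.0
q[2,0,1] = -34.0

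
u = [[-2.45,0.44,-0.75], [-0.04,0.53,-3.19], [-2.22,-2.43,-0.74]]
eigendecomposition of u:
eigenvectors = [[0.28, 0.40, -0.15], [0.60, -0.7, -0.78], [0.75, -0.59, 0.6]]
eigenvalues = [-3.51, -2.12, 2.97]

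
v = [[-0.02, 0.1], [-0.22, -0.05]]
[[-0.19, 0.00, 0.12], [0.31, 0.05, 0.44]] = v @ [[-0.93, -0.23, -2.16], [-2.11, -0.03, 0.77]]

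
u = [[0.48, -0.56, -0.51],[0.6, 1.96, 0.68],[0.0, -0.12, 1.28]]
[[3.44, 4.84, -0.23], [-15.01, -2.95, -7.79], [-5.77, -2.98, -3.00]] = u @ [[-3.71, 4.91, -4.97], [-4.8, -2.13, -1.59], [-4.96, -2.53, -2.49]]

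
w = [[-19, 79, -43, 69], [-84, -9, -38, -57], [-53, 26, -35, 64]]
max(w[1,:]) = -9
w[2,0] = -53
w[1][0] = -84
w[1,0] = -84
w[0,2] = -43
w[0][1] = 79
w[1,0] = -84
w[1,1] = -9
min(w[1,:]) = -84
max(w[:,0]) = -19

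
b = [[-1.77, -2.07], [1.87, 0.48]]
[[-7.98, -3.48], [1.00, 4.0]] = b @[[-0.58, 2.19], [4.35, -0.19]]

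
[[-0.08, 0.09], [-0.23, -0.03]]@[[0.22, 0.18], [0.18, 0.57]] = [[-0.00, 0.04], [-0.06, -0.06]]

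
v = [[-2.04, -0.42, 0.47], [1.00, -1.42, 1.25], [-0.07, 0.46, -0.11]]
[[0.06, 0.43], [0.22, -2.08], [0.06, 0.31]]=v @ [[0.02, -0.48], [0.23, 0.42], [0.42, -0.80]]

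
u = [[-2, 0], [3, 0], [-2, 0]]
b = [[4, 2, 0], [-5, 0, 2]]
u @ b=[[-8, -4, 0], [12, 6, 0], [-8, -4, 0]]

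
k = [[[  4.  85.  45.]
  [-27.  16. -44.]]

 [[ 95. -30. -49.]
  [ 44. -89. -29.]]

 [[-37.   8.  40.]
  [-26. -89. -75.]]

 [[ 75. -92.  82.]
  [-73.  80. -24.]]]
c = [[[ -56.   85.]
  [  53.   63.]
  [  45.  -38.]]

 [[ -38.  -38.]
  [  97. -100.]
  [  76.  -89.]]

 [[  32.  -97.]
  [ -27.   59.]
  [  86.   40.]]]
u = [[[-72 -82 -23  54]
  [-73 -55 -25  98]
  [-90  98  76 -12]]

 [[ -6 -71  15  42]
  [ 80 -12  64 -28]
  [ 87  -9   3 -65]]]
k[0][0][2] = 45.0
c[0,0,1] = 85.0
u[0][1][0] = -73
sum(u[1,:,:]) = 100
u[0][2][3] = -12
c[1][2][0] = 76.0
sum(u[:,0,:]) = -143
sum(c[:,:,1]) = -115.0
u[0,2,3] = -12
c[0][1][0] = 53.0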